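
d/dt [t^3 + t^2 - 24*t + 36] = 3*t^2 + 2*t - 24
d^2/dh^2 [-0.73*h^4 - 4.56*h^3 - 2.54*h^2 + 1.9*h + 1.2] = -8.76*h^2 - 27.36*h - 5.08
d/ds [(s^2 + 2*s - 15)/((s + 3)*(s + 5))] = 6/(s^2 + 6*s + 9)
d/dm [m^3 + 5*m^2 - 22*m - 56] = 3*m^2 + 10*m - 22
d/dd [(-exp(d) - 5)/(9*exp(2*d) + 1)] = (18*(exp(d) + 5)*exp(d) - 9*exp(2*d) - 1)*exp(d)/(9*exp(2*d) + 1)^2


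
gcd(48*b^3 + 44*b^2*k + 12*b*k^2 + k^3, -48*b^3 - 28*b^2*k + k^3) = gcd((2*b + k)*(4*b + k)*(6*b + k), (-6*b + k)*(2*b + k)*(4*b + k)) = 8*b^2 + 6*b*k + k^2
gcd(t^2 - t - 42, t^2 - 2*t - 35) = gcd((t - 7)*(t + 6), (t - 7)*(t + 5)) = t - 7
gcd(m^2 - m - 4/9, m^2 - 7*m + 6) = 1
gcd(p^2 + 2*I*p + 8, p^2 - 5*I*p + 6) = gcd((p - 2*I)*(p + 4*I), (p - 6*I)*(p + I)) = 1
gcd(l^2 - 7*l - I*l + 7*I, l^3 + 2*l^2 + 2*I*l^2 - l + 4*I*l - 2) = 1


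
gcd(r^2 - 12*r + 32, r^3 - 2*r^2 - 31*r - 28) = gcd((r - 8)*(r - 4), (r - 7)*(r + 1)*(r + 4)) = 1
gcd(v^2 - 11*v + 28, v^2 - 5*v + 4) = v - 4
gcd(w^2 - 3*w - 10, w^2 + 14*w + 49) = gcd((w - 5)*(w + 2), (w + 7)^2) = 1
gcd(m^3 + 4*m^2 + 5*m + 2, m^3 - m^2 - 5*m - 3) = m^2 + 2*m + 1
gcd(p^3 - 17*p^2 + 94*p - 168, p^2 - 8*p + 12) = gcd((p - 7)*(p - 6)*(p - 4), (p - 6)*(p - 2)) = p - 6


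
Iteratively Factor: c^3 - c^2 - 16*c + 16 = (c - 4)*(c^2 + 3*c - 4) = (c - 4)*(c - 1)*(c + 4)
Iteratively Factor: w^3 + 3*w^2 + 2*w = (w)*(w^2 + 3*w + 2) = w*(w + 1)*(w + 2)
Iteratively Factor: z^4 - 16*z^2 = (z)*(z^3 - 16*z) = z^2*(z^2 - 16) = z^2*(z - 4)*(z + 4)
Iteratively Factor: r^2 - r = (r)*(r - 1)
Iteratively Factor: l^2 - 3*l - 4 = (l + 1)*(l - 4)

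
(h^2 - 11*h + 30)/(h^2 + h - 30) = (h - 6)/(h + 6)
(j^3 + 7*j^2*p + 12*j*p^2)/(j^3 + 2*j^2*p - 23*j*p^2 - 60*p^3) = j/(j - 5*p)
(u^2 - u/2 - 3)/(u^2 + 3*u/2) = (u - 2)/u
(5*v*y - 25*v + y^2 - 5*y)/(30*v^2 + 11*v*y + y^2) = (y - 5)/(6*v + y)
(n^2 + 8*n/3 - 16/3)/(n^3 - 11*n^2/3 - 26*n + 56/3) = (3*n - 4)/(3*n^2 - 23*n + 14)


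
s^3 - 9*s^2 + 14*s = s*(s - 7)*(s - 2)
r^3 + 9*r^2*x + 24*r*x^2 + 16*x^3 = (r + x)*(r + 4*x)^2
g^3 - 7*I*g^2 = g^2*(g - 7*I)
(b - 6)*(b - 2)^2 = b^3 - 10*b^2 + 28*b - 24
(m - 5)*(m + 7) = m^2 + 2*m - 35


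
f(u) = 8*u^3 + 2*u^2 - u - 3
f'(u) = 24*u^2 + 4*u - 1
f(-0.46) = -2.90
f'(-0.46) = 2.24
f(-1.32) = -16.59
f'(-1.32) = 35.54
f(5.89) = 1695.19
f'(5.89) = 855.17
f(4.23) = 634.05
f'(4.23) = 445.35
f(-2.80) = -160.14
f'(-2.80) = 175.96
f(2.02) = 69.08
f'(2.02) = 105.01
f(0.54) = -1.70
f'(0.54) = 8.16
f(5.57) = 1435.95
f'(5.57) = 765.88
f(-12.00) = -13527.00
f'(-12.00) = 3407.00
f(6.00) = 1791.00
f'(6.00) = 887.00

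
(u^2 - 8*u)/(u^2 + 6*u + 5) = u*(u - 8)/(u^2 + 6*u + 5)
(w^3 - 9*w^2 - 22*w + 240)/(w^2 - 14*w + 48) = w + 5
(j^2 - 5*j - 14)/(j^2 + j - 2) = (j - 7)/(j - 1)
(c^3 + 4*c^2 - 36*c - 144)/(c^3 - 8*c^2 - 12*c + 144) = (c + 6)/(c - 6)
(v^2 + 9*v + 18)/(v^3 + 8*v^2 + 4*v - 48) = (v + 3)/(v^2 + 2*v - 8)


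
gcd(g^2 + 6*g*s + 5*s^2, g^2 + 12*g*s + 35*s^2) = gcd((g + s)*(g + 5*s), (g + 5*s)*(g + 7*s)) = g + 5*s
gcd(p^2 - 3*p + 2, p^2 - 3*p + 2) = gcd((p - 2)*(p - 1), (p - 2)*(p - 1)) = p^2 - 3*p + 2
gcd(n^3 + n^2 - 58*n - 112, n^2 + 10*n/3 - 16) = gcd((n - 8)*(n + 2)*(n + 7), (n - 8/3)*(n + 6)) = 1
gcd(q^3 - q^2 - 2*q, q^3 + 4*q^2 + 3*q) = q^2 + q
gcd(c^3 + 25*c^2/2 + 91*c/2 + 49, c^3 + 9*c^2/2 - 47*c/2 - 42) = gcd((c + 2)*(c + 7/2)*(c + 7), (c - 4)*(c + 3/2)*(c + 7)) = c + 7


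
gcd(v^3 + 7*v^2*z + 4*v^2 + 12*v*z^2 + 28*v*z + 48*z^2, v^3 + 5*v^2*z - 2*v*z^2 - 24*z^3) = v^2 + 7*v*z + 12*z^2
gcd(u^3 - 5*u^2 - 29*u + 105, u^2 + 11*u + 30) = u + 5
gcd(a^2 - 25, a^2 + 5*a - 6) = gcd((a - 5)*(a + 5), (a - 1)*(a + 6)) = 1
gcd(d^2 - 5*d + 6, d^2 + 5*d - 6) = 1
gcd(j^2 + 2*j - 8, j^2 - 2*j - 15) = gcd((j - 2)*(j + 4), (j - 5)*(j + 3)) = 1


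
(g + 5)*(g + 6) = g^2 + 11*g + 30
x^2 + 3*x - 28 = (x - 4)*(x + 7)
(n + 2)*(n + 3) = n^2 + 5*n + 6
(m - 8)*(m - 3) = m^2 - 11*m + 24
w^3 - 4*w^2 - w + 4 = (w - 4)*(w - 1)*(w + 1)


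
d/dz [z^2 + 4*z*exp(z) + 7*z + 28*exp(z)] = 4*z*exp(z) + 2*z + 32*exp(z) + 7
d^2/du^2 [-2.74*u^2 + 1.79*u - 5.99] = -5.48000000000000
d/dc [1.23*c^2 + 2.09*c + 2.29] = 2.46*c + 2.09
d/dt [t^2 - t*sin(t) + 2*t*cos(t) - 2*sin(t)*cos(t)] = -2*t*sin(t) - t*cos(t) + 2*t - sin(t) + 2*cos(t) - 2*cos(2*t)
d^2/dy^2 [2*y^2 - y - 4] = 4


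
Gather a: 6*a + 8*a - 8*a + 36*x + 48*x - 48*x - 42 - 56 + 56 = 6*a + 36*x - 42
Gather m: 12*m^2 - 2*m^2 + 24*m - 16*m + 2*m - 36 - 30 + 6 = 10*m^2 + 10*m - 60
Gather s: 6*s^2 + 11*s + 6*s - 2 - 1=6*s^2 + 17*s - 3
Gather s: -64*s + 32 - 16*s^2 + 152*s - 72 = -16*s^2 + 88*s - 40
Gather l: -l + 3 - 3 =-l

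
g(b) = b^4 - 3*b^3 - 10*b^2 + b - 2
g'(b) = 4*b^3 - 9*b^2 - 20*b + 1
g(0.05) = -1.98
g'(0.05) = -0.02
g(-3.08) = 77.70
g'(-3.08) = -139.65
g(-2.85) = 49.35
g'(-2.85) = -107.70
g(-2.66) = 31.11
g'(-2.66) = -84.76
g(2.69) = -77.71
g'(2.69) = -40.06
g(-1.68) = -9.71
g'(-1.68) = -9.77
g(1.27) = -20.40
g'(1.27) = -30.72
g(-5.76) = 1334.53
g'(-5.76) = -946.81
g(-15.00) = 58483.00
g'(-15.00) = -15224.00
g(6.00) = 292.00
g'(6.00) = 421.00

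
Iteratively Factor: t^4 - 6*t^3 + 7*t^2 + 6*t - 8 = (t - 4)*(t^3 - 2*t^2 - t + 2) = (t - 4)*(t - 1)*(t^2 - t - 2) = (t - 4)*(t - 1)*(t + 1)*(t - 2)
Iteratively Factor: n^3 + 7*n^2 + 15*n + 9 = (n + 3)*(n^2 + 4*n + 3) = (n + 3)^2*(n + 1)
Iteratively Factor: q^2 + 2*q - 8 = (q + 4)*(q - 2)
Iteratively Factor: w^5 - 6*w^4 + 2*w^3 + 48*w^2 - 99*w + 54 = (w - 3)*(w^4 - 3*w^3 - 7*w^2 + 27*w - 18) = (w - 3)^2*(w^3 - 7*w + 6) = (w - 3)^2*(w - 1)*(w^2 + w - 6) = (w - 3)^2*(w - 2)*(w - 1)*(w + 3)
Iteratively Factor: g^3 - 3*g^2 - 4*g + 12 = (g - 2)*(g^2 - g - 6) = (g - 3)*(g - 2)*(g + 2)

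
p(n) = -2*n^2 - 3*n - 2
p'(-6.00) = 21.00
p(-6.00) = -56.00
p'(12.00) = -51.00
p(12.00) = -326.00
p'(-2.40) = 6.60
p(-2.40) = -6.32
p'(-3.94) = 12.76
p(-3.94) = -21.23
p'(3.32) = -16.28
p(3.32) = -34.00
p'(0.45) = -4.80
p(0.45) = -3.76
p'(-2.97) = 8.88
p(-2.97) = -10.73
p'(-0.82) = 0.28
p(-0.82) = -0.88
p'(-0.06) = -2.76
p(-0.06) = -1.83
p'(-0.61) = -0.56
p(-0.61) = -0.91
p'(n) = -4*n - 3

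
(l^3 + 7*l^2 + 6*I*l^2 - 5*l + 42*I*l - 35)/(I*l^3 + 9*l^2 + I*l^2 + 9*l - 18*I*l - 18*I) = (-I*l^3 + l^2*(6 - 7*I) + l*(42 + 5*I) + 35*I)/(l^3 + l^2*(1 - 9*I) - 9*l*(2 + I) - 18)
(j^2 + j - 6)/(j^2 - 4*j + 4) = (j + 3)/(j - 2)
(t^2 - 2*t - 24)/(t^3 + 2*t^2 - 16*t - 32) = (t - 6)/(t^2 - 2*t - 8)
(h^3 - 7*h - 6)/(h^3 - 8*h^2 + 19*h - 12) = (h^2 + 3*h + 2)/(h^2 - 5*h + 4)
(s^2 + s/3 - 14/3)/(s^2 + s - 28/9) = 3*(s - 2)/(3*s - 4)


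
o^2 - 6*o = o*(o - 6)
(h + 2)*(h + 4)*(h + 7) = h^3 + 13*h^2 + 50*h + 56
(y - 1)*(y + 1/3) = y^2 - 2*y/3 - 1/3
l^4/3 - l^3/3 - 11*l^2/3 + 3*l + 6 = (l/3 + 1)*(l - 3)*(l - 2)*(l + 1)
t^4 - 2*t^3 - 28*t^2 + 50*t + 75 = (t - 5)*(t - 3)*(t + 1)*(t + 5)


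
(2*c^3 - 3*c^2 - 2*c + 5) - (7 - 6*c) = 2*c^3 - 3*c^2 + 4*c - 2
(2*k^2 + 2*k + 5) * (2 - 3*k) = -6*k^3 - 2*k^2 - 11*k + 10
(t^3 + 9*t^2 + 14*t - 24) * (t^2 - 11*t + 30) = t^5 - 2*t^4 - 55*t^3 + 92*t^2 + 684*t - 720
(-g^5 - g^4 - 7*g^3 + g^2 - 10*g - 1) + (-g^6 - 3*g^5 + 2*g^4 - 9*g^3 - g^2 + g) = -g^6 - 4*g^5 + g^4 - 16*g^3 - 9*g - 1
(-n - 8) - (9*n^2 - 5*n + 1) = -9*n^2 + 4*n - 9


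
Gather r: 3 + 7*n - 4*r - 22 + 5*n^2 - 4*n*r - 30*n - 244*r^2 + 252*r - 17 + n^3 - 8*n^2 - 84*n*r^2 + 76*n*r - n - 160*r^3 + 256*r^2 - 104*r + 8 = n^3 - 3*n^2 - 24*n - 160*r^3 + r^2*(12 - 84*n) + r*(72*n + 144) - 28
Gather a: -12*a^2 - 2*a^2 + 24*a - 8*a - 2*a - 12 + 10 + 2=-14*a^2 + 14*a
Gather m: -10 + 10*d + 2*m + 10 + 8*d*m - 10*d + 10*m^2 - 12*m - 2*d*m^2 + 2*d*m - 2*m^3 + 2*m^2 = -2*m^3 + m^2*(12 - 2*d) + m*(10*d - 10)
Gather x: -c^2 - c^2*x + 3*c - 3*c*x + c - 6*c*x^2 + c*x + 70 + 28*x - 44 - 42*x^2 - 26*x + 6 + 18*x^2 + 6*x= -c^2 + 4*c + x^2*(-6*c - 24) + x*(-c^2 - 2*c + 8) + 32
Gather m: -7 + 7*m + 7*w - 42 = 7*m + 7*w - 49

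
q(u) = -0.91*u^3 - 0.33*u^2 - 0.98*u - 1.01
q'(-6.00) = -95.30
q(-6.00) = 189.55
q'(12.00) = -402.02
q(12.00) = -1632.77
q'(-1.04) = -3.25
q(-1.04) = 0.68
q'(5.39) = -83.85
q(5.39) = -158.38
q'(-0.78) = -2.13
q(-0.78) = -0.01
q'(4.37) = -56.00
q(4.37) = -87.54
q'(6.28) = -112.79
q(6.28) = -245.56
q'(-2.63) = -18.13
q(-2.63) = 15.84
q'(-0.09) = -0.94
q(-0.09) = -0.92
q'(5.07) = -74.50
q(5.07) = -133.06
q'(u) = -2.73*u^2 - 0.66*u - 0.98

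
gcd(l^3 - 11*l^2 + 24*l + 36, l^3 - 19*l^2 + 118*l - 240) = l - 6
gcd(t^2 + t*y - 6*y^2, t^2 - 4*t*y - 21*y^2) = t + 3*y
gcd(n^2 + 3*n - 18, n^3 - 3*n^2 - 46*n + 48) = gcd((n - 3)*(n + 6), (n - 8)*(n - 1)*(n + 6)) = n + 6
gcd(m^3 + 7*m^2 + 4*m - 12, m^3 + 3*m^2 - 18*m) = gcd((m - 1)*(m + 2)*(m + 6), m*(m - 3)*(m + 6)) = m + 6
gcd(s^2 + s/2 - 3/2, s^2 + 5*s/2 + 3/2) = s + 3/2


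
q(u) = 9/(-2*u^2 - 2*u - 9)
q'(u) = 9*(4*u + 2)/(-2*u^2 - 2*u - 9)^2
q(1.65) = -0.51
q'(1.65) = 0.25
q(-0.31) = -1.05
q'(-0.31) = 0.09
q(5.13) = -0.13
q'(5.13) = 0.04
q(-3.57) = -0.33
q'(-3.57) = -0.15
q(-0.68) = -1.05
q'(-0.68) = -0.09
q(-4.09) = -0.26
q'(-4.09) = -0.11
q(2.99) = -0.27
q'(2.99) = 0.12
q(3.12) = -0.26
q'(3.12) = 0.11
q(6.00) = -0.10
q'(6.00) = 0.03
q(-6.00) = -0.13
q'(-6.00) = -0.04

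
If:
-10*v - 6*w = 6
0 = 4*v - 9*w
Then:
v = -9/19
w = -4/19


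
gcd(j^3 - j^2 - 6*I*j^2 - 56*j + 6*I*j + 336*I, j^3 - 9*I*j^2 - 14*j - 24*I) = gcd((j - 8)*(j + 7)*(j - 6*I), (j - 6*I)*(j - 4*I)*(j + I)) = j - 6*I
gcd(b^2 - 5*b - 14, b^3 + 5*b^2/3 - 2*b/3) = b + 2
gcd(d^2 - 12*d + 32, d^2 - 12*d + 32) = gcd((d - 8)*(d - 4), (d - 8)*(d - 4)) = d^2 - 12*d + 32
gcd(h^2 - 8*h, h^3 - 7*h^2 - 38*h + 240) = h - 8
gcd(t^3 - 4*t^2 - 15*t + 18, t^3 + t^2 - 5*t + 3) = t^2 + 2*t - 3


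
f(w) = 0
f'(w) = 0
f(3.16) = 0.00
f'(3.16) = 0.00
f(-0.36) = 0.00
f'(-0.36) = 0.00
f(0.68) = 0.00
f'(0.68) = 0.00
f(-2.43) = 0.00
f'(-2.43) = 0.00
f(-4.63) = 0.00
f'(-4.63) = 0.00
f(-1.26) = 0.00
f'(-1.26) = 0.00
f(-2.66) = 0.00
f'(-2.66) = 0.00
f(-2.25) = 0.00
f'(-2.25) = 0.00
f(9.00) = 0.00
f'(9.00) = 0.00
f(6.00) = 0.00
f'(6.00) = 0.00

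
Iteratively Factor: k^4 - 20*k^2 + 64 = (k - 2)*(k^3 + 2*k^2 - 16*k - 32) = (k - 2)*(k + 2)*(k^2 - 16) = (k - 2)*(k + 2)*(k + 4)*(k - 4)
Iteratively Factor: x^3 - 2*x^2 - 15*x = (x)*(x^2 - 2*x - 15) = x*(x + 3)*(x - 5)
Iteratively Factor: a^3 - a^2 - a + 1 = (a - 1)*(a^2 - 1) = (a - 1)*(a + 1)*(a - 1)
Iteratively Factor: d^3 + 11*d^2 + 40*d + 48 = (d + 4)*(d^2 + 7*d + 12) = (d + 3)*(d + 4)*(d + 4)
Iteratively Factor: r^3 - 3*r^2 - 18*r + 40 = (r - 2)*(r^2 - r - 20) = (r - 5)*(r - 2)*(r + 4)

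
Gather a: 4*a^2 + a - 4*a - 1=4*a^2 - 3*a - 1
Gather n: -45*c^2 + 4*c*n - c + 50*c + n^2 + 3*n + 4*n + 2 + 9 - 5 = -45*c^2 + 49*c + n^2 + n*(4*c + 7) + 6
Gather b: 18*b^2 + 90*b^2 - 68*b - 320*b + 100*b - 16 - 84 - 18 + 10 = 108*b^2 - 288*b - 108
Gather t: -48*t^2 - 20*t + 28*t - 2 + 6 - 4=-48*t^2 + 8*t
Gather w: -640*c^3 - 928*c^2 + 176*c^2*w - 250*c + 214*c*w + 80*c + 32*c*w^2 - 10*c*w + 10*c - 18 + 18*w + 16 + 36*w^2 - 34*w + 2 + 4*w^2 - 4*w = -640*c^3 - 928*c^2 - 160*c + w^2*(32*c + 40) + w*(176*c^2 + 204*c - 20)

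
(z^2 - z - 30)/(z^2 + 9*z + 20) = (z - 6)/(z + 4)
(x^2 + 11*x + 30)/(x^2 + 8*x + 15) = (x + 6)/(x + 3)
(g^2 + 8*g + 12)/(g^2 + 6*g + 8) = (g + 6)/(g + 4)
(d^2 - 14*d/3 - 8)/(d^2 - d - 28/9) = 3*(d - 6)/(3*d - 7)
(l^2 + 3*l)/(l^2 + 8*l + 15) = l/(l + 5)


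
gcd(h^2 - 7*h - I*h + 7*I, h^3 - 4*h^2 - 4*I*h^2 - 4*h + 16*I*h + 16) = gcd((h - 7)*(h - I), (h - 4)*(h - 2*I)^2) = 1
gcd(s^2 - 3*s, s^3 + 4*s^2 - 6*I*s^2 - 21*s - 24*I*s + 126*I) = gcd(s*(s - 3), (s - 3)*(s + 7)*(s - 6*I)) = s - 3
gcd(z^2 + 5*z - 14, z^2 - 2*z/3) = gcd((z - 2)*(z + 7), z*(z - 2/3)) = 1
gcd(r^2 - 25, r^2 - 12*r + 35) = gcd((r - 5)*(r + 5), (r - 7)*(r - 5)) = r - 5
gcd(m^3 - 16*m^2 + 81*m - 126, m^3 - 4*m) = 1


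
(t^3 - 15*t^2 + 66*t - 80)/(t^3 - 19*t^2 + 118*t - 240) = (t - 2)/(t - 6)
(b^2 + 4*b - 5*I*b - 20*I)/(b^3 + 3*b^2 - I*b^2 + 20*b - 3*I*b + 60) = (b + 4)/(b^2 + b*(3 + 4*I) + 12*I)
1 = 1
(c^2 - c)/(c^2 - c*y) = (c - 1)/(c - y)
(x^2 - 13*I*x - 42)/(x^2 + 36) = (x - 7*I)/(x + 6*I)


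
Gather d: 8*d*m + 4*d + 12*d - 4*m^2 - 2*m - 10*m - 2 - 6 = d*(8*m + 16) - 4*m^2 - 12*m - 8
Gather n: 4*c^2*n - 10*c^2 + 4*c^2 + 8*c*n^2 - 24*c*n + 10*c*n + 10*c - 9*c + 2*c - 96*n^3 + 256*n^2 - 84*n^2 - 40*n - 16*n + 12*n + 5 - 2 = -6*c^2 + 3*c - 96*n^3 + n^2*(8*c + 172) + n*(4*c^2 - 14*c - 44) + 3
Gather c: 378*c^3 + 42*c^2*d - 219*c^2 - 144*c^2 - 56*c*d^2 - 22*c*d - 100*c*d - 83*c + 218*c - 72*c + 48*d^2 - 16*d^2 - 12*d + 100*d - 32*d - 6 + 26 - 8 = 378*c^3 + c^2*(42*d - 363) + c*(-56*d^2 - 122*d + 63) + 32*d^2 + 56*d + 12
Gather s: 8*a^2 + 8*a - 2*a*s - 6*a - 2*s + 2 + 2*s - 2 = 8*a^2 - 2*a*s + 2*a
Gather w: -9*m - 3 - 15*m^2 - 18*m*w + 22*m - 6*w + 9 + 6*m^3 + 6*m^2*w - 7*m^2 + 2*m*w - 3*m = 6*m^3 - 22*m^2 + 10*m + w*(6*m^2 - 16*m - 6) + 6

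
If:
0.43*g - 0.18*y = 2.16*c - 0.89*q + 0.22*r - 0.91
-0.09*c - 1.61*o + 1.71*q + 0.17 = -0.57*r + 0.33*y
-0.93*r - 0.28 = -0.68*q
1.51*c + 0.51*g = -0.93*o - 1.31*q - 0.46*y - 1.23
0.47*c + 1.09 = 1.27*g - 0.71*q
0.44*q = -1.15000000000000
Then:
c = -5.56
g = -2.66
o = -14.46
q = -2.61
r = -2.21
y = 55.19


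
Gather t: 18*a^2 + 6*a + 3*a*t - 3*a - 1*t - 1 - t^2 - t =18*a^2 + 3*a - t^2 + t*(3*a - 2) - 1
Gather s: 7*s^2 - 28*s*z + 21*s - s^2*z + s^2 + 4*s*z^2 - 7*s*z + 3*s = s^2*(8 - z) + s*(4*z^2 - 35*z + 24)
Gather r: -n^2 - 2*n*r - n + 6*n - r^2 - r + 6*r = -n^2 + 5*n - r^2 + r*(5 - 2*n)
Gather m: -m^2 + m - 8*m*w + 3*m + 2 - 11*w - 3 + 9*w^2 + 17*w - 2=-m^2 + m*(4 - 8*w) + 9*w^2 + 6*w - 3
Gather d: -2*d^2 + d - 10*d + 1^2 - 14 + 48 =-2*d^2 - 9*d + 35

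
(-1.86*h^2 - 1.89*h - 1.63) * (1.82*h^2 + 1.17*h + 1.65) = -3.3852*h^4 - 5.616*h^3 - 8.2469*h^2 - 5.0256*h - 2.6895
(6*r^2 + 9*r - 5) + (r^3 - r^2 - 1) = r^3 + 5*r^2 + 9*r - 6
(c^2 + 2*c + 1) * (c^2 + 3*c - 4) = c^4 + 5*c^3 + 3*c^2 - 5*c - 4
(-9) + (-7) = -16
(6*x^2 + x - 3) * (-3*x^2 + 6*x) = -18*x^4 + 33*x^3 + 15*x^2 - 18*x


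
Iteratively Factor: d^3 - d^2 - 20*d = (d - 5)*(d^2 + 4*d) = (d - 5)*(d + 4)*(d)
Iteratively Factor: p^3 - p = (p + 1)*(p^2 - p) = p*(p + 1)*(p - 1)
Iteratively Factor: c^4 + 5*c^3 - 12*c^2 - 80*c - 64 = (c + 1)*(c^3 + 4*c^2 - 16*c - 64) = (c - 4)*(c + 1)*(c^2 + 8*c + 16) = (c - 4)*(c + 1)*(c + 4)*(c + 4)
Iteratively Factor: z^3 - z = (z - 1)*(z^2 + z) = (z - 1)*(z + 1)*(z)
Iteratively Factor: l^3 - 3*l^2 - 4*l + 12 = (l - 3)*(l^2 - 4) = (l - 3)*(l + 2)*(l - 2)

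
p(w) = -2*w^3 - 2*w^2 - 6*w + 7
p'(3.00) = -72.00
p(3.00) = -83.00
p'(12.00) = -918.00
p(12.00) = -3809.00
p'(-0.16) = -5.51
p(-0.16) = 7.92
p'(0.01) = -6.04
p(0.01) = 6.94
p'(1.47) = -24.85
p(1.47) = -12.49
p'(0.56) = -10.12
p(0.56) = 2.66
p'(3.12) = -76.89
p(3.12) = -91.93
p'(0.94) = -15.06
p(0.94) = -2.07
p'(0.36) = -8.22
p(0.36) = 4.49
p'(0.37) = -8.30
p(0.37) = 4.40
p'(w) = -6*w^2 - 4*w - 6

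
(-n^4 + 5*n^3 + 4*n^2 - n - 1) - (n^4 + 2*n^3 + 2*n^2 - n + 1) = -2*n^4 + 3*n^3 + 2*n^2 - 2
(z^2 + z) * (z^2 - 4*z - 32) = z^4 - 3*z^3 - 36*z^2 - 32*z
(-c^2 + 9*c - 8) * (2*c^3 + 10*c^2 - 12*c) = -2*c^5 + 8*c^4 + 86*c^3 - 188*c^2 + 96*c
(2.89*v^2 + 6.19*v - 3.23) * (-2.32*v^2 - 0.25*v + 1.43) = -6.7048*v^4 - 15.0833*v^3 + 10.0788*v^2 + 9.6592*v - 4.6189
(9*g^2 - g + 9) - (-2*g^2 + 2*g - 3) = 11*g^2 - 3*g + 12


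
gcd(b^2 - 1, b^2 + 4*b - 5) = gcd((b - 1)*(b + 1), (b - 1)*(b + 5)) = b - 1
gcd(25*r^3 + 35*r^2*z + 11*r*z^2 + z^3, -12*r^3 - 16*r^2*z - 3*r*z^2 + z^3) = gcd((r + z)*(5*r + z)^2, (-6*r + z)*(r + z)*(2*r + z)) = r + z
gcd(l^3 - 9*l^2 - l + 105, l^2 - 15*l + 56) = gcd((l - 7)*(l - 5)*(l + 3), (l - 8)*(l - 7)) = l - 7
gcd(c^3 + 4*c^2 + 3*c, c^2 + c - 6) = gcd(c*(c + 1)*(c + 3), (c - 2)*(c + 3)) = c + 3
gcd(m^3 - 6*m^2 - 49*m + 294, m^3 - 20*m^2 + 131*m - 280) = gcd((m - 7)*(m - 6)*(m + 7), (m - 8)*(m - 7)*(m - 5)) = m - 7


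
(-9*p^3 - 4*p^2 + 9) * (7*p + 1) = -63*p^4 - 37*p^3 - 4*p^2 + 63*p + 9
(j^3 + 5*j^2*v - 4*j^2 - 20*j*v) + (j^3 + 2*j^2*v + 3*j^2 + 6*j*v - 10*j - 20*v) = 2*j^3 + 7*j^2*v - j^2 - 14*j*v - 10*j - 20*v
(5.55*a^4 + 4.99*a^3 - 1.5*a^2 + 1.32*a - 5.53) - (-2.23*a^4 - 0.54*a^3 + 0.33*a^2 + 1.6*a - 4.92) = 7.78*a^4 + 5.53*a^3 - 1.83*a^2 - 0.28*a - 0.61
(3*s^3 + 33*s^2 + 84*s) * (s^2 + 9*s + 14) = 3*s^5 + 60*s^4 + 423*s^3 + 1218*s^2 + 1176*s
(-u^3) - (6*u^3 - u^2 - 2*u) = -7*u^3 + u^2 + 2*u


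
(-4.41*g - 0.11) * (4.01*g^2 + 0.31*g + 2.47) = -17.6841*g^3 - 1.8082*g^2 - 10.9268*g - 0.2717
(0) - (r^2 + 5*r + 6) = -r^2 - 5*r - 6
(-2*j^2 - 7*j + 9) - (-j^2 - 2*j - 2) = -j^2 - 5*j + 11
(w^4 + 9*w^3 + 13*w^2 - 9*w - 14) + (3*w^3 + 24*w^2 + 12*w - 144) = w^4 + 12*w^3 + 37*w^2 + 3*w - 158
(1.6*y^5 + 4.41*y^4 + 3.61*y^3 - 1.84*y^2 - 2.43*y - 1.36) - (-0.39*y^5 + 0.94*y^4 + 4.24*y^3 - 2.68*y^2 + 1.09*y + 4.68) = 1.99*y^5 + 3.47*y^4 - 0.63*y^3 + 0.84*y^2 - 3.52*y - 6.04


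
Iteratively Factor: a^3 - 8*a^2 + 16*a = (a - 4)*(a^2 - 4*a) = a*(a - 4)*(a - 4)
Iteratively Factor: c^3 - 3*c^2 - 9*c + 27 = (c - 3)*(c^2 - 9) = (c - 3)*(c + 3)*(c - 3)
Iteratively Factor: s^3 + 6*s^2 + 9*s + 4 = (s + 1)*(s^2 + 5*s + 4) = (s + 1)*(s + 4)*(s + 1)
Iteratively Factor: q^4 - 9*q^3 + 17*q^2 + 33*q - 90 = (q + 2)*(q^3 - 11*q^2 + 39*q - 45) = (q - 5)*(q + 2)*(q^2 - 6*q + 9) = (q - 5)*(q - 3)*(q + 2)*(q - 3)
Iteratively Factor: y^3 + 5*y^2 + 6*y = (y + 3)*(y^2 + 2*y) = y*(y + 3)*(y + 2)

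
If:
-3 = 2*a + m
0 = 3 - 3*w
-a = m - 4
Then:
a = -7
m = 11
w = 1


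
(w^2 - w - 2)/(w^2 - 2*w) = (w + 1)/w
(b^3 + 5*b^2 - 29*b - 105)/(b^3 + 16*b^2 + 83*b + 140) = (b^2 - 2*b - 15)/(b^2 + 9*b + 20)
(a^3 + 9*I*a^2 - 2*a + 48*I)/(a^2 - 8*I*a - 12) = (a^2 + 11*I*a - 24)/(a - 6*I)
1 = 1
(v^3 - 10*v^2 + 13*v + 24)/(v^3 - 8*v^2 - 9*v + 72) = (v + 1)/(v + 3)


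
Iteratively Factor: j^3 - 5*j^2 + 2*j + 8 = (j - 4)*(j^2 - j - 2) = (j - 4)*(j + 1)*(j - 2)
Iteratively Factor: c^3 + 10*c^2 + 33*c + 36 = (c + 4)*(c^2 + 6*c + 9) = (c + 3)*(c + 4)*(c + 3)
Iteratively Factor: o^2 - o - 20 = (o - 5)*(o + 4)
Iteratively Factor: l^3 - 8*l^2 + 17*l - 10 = (l - 5)*(l^2 - 3*l + 2) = (l - 5)*(l - 1)*(l - 2)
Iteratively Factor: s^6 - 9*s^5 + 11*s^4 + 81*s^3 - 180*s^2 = (s)*(s^5 - 9*s^4 + 11*s^3 + 81*s^2 - 180*s) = s*(s - 3)*(s^4 - 6*s^3 - 7*s^2 + 60*s) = s*(s - 4)*(s - 3)*(s^3 - 2*s^2 - 15*s) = s*(s - 4)*(s - 3)*(s + 3)*(s^2 - 5*s) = s^2*(s - 4)*(s - 3)*(s + 3)*(s - 5)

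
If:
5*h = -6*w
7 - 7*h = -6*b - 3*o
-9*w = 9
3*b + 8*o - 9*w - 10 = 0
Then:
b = 41/195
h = 6/5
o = 3/65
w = -1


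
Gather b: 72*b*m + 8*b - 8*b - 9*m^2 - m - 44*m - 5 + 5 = 72*b*m - 9*m^2 - 45*m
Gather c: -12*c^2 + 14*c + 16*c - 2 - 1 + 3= -12*c^2 + 30*c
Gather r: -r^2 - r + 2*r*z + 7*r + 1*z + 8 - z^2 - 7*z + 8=-r^2 + r*(2*z + 6) - z^2 - 6*z + 16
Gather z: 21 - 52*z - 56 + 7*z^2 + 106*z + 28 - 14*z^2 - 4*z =-7*z^2 + 50*z - 7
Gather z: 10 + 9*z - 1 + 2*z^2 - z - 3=2*z^2 + 8*z + 6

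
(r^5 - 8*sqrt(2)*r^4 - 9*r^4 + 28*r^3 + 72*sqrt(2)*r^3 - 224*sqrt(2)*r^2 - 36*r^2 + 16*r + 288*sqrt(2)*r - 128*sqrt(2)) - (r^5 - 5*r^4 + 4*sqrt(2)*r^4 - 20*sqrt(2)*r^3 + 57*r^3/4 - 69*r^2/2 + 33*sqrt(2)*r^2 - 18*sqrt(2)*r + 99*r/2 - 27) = -12*sqrt(2)*r^4 - 4*r^4 + 55*r^3/4 + 92*sqrt(2)*r^3 - 257*sqrt(2)*r^2 - 3*r^2/2 - 67*r/2 + 306*sqrt(2)*r - 128*sqrt(2) + 27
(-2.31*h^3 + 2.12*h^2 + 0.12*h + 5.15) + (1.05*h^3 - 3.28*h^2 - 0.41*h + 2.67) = -1.26*h^3 - 1.16*h^2 - 0.29*h + 7.82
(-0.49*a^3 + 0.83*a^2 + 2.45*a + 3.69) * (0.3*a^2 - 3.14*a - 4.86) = -0.147*a^5 + 1.7876*a^4 + 0.5102*a^3 - 10.6198*a^2 - 23.4936*a - 17.9334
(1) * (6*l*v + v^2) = 6*l*v + v^2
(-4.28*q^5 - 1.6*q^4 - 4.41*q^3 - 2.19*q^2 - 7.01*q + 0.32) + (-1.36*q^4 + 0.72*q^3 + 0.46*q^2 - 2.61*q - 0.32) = -4.28*q^5 - 2.96*q^4 - 3.69*q^3 - 1.73*q^2 - 9.62*q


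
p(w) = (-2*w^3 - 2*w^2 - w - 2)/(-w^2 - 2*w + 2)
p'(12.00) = 1.95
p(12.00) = 22.64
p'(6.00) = 1.85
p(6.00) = 11.13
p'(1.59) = -0.21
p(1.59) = 4.50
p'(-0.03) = -1.33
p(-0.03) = -0.96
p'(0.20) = -3.57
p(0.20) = -1.47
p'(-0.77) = -0.58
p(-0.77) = -0.51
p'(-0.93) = -0.84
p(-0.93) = -0.40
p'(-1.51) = -3.40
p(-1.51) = 0.67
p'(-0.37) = -0.47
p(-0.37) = -0.69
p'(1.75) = 0.34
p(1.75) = 4.51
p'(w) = (2*w + 2)*(-2*w^3 - 2*w^2 - w - 2)/(-w^2 - 2*w + 2)^2 + (-6*w^2 - 4*w - 1)/(-w^2 - 2*w + 2) = (2*w^4 + 8*w^3 - 9*w^2 - 12*w - 6)/(w^4 + 4*w^3 - 8*w + 4)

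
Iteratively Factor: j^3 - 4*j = (j)*(j^2 - 4) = j*(j - 2)*(j + 2)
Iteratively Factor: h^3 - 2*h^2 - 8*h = (h)*(h^2 - 2*h - 8) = h*(h - 4)*(h + 2)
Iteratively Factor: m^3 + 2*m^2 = (m)*(m^2 + 2*m) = m*(m + 2)*(m)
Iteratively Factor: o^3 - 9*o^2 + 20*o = (o - 5)*(o^2 - 4*o) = o*(o - 5)*(o - 4)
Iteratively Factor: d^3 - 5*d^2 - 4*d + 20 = (d + 2)*(d^2 - 7*d + 10) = (d - 2)*(d + 2)*(d - 5)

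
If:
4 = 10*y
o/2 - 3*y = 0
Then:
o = 12/5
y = 2/5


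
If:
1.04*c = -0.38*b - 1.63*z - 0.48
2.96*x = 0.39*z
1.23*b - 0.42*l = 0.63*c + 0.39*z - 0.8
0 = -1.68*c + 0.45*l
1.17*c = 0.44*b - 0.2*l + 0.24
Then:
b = -0.77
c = -0.05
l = -0.19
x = -0.01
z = -0.08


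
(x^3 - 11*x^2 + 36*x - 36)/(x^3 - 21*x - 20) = (-x^3 + 11*x^2 - 36*x + 36)/(-x^3 + 21*x + 20)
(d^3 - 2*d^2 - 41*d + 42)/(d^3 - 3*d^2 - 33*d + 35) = (d + 6)/(d + 5)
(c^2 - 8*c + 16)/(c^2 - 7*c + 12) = (c - 4)/(c - 3)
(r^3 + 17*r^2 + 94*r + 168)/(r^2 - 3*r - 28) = (r^2 + 13*r + 42)/(r - 7)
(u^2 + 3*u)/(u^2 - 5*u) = (u + 3)/(u - 5)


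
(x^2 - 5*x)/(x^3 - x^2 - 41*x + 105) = x/(x^2 + 4*x - 21)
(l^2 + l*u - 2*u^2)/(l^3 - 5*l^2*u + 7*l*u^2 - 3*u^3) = (l + 2*u)/(l^2 - 4*l*u + 3*u^2)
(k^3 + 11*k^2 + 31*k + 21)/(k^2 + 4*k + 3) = k + 7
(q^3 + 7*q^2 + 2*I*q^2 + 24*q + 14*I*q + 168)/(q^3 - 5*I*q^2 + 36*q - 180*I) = (q^2 + q*(7 - 4*I) - 28*I)/(q^2 - 11*I*q - 30)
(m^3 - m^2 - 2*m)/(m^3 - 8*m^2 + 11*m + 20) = m*(m - 2)/(m^2 - 9*m + 20)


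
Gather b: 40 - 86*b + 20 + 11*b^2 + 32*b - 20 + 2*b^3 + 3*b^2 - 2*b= 2*b^3 + 14*b^2 - 56*b + 40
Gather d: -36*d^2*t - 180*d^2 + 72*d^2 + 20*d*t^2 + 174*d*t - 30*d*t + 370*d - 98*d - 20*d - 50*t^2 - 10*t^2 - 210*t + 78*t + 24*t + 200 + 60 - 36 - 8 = d^2*(-36*t - 108) + d*(20*t^2 + 144*t + 252) - 60*t^2 - 108*t + 216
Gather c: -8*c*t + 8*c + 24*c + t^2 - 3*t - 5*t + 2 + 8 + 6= c*(32 - 8*t) + t^2 - 8*t + 16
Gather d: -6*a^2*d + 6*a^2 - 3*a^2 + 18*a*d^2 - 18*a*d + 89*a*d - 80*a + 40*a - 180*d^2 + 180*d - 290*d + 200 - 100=3*a^2 - 40*a + d^2*(18*a - 180) + d*(-6*a^2 + 71*a - 110) + 100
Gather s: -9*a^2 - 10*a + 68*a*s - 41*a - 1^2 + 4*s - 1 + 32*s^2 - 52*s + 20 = -9*a^2 - 51*a + 32*s^2 + s*(68*a - 48) + 18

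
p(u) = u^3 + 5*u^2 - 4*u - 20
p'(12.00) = 548.00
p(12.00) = 2380.00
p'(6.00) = 164.00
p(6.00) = 352.00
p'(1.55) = 18.71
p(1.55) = -10.46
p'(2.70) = 44.87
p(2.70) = 25.33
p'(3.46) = 66.51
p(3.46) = 67.44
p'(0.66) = 3.91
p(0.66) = -20.17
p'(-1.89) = -12.18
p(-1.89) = -1.33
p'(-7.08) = 75.58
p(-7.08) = -95.94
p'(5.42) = 138.33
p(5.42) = 264.42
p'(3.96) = 82.64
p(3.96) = 104.67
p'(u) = 3*u^2 + 10*u - 4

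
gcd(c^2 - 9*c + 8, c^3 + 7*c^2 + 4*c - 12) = c - 1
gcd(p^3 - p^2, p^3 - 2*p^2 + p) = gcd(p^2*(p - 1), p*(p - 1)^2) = p^2 - p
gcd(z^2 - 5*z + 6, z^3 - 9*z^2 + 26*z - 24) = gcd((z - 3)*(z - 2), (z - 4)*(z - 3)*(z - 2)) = z^2 - 5*z + 6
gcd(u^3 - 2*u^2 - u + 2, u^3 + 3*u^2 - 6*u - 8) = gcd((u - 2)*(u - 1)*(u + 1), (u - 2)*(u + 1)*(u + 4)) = u^2 - u - 2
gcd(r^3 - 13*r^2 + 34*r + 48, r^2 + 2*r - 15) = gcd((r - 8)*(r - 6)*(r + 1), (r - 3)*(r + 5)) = 1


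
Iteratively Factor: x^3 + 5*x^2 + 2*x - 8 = (x - 1)*(x^2 + 6*x + 8) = (x - 1)*(x + 4)*(x + 2)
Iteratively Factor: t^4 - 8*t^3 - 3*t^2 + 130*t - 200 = (t - 5)*(t^3 - 3*t^2 - 18*t + 40) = (t - 5)*(t + 4)*(t^2 - 7*t + 10) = (t - 5)^2*(t + 4)*(t - 2)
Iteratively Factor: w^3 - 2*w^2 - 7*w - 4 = (w - 4)*(w^2 + 2*w + 1) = (w - 4)*(w + 1)*(w + 1)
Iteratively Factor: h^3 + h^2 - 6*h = (h - 2)*(h^2 + 3*h) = h*(h - 2)*(h + 3)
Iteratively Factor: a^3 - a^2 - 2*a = (a)*(a^2 - a - 2) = a*(a - 2)*(a + 1)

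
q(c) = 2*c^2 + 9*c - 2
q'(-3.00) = -3.00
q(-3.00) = -11.00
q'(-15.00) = -51.00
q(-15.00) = 313.00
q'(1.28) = 14.12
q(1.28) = 12.80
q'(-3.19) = -3.76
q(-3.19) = -10.36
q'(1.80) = 16.20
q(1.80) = 20.68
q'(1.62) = 15.48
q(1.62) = 17.83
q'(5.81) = 32.24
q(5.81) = 117.80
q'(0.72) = 11.88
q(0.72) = 5.52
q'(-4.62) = -9.48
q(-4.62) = -0.89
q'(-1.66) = 2.36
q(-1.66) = -11.43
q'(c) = 4*c + 9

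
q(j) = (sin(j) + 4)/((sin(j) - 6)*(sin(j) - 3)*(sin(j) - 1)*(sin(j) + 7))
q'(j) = -(sin(j) + 4)*cos(j)/((sin(j) - 6)*(sin(j) - 3)*(sin(j) - 1)*(sin(j) + 7)^2) + cos(j)/((sin(j) - 6)*(sin(j) - 3)*(sin(j) - 1)*(sin(j) + 7)) - (sin(j) + 4)*cos(j)/((sin(j) - 6)*(sin(j) - 3)*(sin(j) - 1)^2*(sin(j) + 7)) - (sin(j) + 4)*cos(j)/((sin(j) - 6)*(sin(j) - 3)^2*(sin(j) - 1)*(sin(j) + 7)) - (sin(j) + 4)*cos(j)/((sin(j) - 6)^2*(sin(j) - 3)*(sin(j) - 1)*(sin(j) + 7))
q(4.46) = -0.01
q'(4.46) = 0.00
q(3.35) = -0.02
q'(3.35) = 0.03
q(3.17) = -0.03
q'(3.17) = 0.05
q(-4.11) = -0.31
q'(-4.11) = 1.13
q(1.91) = -1.05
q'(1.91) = 6.40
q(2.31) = -0.20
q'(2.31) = 0.60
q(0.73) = -0.15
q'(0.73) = -0.41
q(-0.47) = -0.02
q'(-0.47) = -0.02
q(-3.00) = -0.03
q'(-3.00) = 0.04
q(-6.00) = -0.05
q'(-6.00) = -0.10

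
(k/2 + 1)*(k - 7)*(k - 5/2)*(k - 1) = k^4/2 - 17*k^3/4 + 3*k^2 + 73*k/4 - 35/2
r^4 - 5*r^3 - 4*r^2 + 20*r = r*(r - 5)*(r - 2)*(r + 2)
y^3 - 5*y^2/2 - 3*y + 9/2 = (y - 3)*(y - 1)*(y + 3/2)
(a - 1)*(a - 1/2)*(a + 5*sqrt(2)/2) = a^3 - 3*a^2/2 + 5*sqrt(2)*a^2/2 - 15*sqrt(2)*a/4 + a/2 + 5*sqrt(2)/4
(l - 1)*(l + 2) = l^2 + l - 2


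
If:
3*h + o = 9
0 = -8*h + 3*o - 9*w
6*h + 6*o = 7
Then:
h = 47/12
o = -11/4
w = -475/108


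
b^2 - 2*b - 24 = (b - 6)*(b + 4)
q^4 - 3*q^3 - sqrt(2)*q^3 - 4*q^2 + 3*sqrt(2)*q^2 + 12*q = q*(q - 3)*(q - 2*sqrt(2))*(q + sqrt(2))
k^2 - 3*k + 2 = (k - 2)*(k - 1)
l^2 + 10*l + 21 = (l + 3)*(l + 7)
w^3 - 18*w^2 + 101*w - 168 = (w - 8)*(w - 7)*(w - 3)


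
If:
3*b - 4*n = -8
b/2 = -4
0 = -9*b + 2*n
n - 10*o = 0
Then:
No Solution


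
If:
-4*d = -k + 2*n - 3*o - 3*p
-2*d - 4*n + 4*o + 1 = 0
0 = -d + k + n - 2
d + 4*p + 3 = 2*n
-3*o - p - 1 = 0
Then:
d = -11/39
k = 115/78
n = 19/78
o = -23/156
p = -29/52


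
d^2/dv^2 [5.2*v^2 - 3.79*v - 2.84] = 10.4000000000000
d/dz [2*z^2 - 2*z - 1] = 4*z - 2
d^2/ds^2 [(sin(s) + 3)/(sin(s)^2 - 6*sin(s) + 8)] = (-sin(s)^5 - 18*sin(s)^4 + 104*sin(s)^3 - 42*sin(s)^2 - 364*sin(s) + 264)/(sin(s)^2 - 6*sin(s) + 8)^3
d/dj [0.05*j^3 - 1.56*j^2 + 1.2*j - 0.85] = 0.15*j^2 - 3.12*j + 1.2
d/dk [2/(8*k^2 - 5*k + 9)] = 2*(5 - 16*k)/(8*k^2 - 5*k + 9)^2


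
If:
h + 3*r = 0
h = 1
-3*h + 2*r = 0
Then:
No Solution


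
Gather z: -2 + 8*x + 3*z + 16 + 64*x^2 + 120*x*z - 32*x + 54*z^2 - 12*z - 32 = 64*x^2 - 24*x + 54*z^2 + z*(120*x - 9) - 18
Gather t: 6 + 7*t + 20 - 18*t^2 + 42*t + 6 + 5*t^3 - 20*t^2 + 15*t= 5*t^3 - 38*t^2 + 64*t + 32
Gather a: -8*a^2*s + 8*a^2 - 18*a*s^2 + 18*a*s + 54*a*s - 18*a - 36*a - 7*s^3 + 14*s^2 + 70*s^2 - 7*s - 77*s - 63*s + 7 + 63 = a^2*(8 - 8*s) + a*(-18*s^2 + 72*s - 54) - 7*s^3 + 84*s^2 - 147*s + 70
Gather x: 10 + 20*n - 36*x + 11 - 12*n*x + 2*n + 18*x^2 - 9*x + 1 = 22*n + 18*x^2 + x*(-12*n - 45) + 22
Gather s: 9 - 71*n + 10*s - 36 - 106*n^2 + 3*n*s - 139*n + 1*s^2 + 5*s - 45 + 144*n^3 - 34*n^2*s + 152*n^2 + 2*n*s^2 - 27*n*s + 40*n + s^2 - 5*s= 144*n^3 + 46*n^2 - 170*n + s^2*(2*n + 2) + s*(-34*n^2 - 24*n + 10) - 72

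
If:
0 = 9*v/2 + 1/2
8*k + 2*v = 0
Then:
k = 1/36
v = -1/9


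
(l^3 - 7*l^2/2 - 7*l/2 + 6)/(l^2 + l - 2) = (l^2 - 5*l/2 - 6)/(l + 2)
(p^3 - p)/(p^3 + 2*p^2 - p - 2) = p/(p + 2)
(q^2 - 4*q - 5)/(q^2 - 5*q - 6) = (q - 5)/(q - 6)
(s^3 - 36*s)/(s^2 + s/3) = 3*(s^2 - 36)/(3*s + 1)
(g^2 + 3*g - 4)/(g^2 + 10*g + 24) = (g - 1)/(g + 6)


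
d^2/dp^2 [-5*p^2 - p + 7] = -10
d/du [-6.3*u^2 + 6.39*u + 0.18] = 6.39 - 12.6*u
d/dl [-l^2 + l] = 1 - 2*l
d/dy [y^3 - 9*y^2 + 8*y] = 3*y^2 - 18*y + 8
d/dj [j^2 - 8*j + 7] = 2*j - 8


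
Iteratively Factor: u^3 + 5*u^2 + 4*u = (u + 1)*(u^2 + 4*u) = u*(u + 1)*(u + 4)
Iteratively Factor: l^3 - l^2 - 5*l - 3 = (l - 3)*(l^2 + 2*l + 1) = (l - 3)*(l + 1)*(l + 1)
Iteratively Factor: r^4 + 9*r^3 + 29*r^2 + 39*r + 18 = (r + 2)*(r^3 + 7*r^2 + 15*r + 9) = (r + 2)*(r + 3)*(r^2 + 4*r + 3) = (r + 1)*(r + 2)*(r + 3)*(r + 3)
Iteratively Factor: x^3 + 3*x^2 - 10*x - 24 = (x + 4)*(x^2 - x - 6) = (x - 3)*(x + 4)*(x + 2)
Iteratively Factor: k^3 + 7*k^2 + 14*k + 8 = (k + 4)*(k^2 + 3*k + 2) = (k + 2)*(k + 4)*(k + 1)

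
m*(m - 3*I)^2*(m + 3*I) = m^4 - 3*I*m^3 + 9*m^2 - 27*I*m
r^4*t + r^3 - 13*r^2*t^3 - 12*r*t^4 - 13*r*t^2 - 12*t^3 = (r - 4*t)*(r + t)*(r + 3*t)*(r*t + 1)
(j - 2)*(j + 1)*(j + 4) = j^3 + 3*j^2 - 6*j - 8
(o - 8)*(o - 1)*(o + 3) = o^3 - 6*o^2 - 19*o + 24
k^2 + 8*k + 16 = (k + 4)^2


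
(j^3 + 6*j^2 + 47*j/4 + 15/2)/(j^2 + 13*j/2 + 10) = (j^2 + 7*j/2 + 3)/(j + 4)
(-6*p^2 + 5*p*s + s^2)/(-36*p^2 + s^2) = (p - s)/(6*p - s)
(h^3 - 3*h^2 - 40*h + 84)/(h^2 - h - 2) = (h^2 - h - 42)/(h + 1)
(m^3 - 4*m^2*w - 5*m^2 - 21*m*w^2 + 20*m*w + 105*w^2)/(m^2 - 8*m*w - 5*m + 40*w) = (-m^2 + 4*m*w + 21*w^2)/(-m + 8*w)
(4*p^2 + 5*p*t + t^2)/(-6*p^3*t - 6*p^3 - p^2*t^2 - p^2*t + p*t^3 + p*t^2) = (-4*p^2 - 5*p*t - t^2)/(p*(6*p^2*t + 6*p^2 + p*t^2 + p*t - t^3 - t^2))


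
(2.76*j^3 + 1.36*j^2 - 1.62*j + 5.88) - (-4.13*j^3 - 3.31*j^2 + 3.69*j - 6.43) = 6.89*j^3 + 4.67*j^2 - 5.31*j + 12.31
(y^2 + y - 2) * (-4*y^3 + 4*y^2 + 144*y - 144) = -4*y^5 + 156*y^3 - 8*y^2 - 432*y + 288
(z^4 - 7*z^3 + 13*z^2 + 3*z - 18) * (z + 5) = z^5 - 2*z^4 - 22*z^3 + 68*z^2 - 3*z - 90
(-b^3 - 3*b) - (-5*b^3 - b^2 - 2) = 4*b^3 + b^2 - 3*b + 2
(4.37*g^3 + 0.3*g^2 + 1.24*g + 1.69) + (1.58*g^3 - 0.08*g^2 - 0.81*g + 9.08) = 5.95*g^3 + 0.22*g^2 + 0.43*g + 10.77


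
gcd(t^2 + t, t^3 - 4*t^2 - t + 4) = t + 1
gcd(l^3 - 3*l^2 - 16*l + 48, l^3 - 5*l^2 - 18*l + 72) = l^2 + l - 12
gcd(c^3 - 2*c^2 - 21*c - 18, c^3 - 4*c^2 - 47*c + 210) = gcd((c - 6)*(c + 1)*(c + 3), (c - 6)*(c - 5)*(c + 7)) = c - 6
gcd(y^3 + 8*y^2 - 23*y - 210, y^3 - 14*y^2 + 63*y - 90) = y - 5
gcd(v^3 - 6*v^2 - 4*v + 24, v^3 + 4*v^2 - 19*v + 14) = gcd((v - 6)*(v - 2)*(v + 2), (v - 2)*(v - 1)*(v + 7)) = v - 2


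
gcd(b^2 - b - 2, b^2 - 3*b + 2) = b - 2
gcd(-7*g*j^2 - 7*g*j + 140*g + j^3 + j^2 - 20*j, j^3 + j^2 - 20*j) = j^2 + j - 20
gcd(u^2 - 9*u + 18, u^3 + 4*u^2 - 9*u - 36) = u - 3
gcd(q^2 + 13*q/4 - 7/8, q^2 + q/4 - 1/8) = q - 1/4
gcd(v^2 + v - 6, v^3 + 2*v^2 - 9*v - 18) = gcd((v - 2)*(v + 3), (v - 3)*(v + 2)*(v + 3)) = v + 3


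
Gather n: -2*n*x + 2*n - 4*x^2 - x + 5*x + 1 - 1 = n*(2 - 2*x) - 4*x^2 + 4*x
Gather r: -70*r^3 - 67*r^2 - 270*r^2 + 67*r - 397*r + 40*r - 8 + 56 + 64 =-70*r^3 - 337*r^2 - 290*r + 112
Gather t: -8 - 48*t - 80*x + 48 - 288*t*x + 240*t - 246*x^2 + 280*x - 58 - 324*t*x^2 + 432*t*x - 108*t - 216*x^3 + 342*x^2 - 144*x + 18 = t*(-324*x^2 + 144*x + 84) - 216*x^3 + 96*x^2 + 56*x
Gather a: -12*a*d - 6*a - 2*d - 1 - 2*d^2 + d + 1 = a*(-12*d - 6) - 2*d^2 - d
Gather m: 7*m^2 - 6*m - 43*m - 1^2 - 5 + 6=7*m^2 - 49*m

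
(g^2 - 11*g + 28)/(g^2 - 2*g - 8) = (g - 7)/(g + 2)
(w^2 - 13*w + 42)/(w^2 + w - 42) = (w - 7)/(w + 7)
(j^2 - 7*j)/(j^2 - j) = (j - 7)/(j - 1)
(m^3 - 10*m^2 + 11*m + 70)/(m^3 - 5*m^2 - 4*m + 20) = (m - 7)/(m - 2)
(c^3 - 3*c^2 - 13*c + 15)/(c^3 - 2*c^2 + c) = (c^2 - 2*c - 15)/(c*(c - 1))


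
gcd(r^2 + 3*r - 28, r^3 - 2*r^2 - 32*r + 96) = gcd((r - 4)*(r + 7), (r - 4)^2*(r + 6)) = r - 4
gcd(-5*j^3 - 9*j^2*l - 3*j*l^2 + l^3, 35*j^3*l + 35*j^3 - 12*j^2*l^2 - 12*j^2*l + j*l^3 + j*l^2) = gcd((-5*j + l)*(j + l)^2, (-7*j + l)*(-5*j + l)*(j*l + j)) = 5*j - l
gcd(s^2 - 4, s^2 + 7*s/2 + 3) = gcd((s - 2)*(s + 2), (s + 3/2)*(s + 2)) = s + 2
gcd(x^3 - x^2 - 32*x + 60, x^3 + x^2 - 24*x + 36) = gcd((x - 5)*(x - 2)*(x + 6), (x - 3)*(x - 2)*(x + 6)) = x^2 + 4*x - 12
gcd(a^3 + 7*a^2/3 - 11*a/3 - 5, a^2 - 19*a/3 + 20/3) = 1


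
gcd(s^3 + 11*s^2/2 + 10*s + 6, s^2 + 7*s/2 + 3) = s^2 + 7*s/2 + 3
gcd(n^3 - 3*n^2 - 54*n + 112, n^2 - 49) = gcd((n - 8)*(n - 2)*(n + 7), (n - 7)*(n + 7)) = n + 7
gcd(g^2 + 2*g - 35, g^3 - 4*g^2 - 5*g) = g - 5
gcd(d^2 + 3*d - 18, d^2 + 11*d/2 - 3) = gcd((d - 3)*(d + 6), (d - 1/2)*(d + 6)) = d + 6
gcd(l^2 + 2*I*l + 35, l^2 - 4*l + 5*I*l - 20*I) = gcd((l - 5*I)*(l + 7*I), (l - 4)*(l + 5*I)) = 1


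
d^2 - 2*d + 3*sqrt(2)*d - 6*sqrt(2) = (d - 2)*(d + 3*sqrt(2))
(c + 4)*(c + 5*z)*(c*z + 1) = c^3*z + 5*c^2*z^2 + 4*c^2*z + c^2 + 20*c*z^2 + 5*c*z + 4*c + 20*z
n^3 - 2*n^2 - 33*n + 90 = (n - 5)*(n - 3)*(n + 6)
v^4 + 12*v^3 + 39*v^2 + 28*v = v*(v + 1)*(v + 4)*(v + 7)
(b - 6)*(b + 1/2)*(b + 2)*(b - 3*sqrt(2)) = b^4 - 3*sqrt(2)*b^3 - 7*b^3/2 - 14*b^2 + 21*sqrt(2)*b^2/2 - 6*b + 42*sqrt(2)*b + 18*sqrt(2)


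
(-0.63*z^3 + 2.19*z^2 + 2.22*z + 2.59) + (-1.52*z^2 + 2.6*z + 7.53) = -0.63*z^3 + 0.67*z^2 + 4.82*z + 10.12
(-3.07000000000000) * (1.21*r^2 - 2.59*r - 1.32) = -3.7147*r^2 + 7.9513*r + 4.0524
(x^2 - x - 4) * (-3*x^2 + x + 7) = -3*x^4 + 4*x^3 + 18*x^2 - 11*x - 28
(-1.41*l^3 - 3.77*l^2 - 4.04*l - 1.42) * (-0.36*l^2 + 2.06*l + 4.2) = 0.5076*l^5 - 1.5474*l^4 - 12.2338*l^3 - 23.6452*l^2 - 19.8932*l - 5.964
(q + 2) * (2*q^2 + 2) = 2*q^3 + 4*q^2 + 2*q + 4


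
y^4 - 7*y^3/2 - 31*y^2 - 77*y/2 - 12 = (y - 8)*(y + 1/2)*(y + 1)*(y + 3)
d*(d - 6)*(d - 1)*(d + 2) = d^4 - 5*d^3 - 8*d^2 + 12*d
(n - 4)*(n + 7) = n^2 + 3*n - 28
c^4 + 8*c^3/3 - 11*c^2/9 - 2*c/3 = c*(c - 2/3)*(c + 1/3)*(c + 3)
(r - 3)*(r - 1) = r^2 - 4*r + 3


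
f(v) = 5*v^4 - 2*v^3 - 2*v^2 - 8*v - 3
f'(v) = 20*v^3 - 6*v^2 - 4*v - 8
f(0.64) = -8.62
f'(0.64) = -7.77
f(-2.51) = 234.56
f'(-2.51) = -352.03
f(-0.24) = -1.15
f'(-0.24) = -7.66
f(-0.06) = -2.53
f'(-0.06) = -7.79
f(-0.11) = -2.14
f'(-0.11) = -7.66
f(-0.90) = 7.32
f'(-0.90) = -23.84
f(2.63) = 164.96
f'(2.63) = 303.81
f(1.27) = -7.48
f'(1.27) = 18.21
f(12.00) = 99837.00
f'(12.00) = 33640.00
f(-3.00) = 462.00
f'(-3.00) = -590.00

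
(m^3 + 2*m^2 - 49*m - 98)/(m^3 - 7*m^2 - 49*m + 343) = (m + 2)/(m - 7)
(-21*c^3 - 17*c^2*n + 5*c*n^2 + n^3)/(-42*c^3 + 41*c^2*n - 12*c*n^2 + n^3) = (7*c^2 + 8*c*n + n^2)/(14*c^2 - 9*c*n + n^2)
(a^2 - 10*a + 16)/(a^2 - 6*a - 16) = (a - 2)/(a + 2)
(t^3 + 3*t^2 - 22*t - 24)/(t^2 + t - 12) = (t^3 + 3*t^2 - 22*t - 24)/(t^2 + t - 12)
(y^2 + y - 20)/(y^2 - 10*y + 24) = (y + 5)/(y - 6)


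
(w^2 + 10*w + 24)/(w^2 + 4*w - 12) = (w + 4)/(w - 2)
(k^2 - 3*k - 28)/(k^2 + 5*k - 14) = (k^2 - 3*k - 28)/(k^2 + 5*k - 14)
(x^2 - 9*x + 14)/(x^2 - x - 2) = (x - 7)/(x + 1)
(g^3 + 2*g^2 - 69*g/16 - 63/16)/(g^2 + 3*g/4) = g + 5/4 - 21/(4*g)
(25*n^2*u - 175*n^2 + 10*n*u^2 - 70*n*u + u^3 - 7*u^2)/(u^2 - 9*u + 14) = (25*n^2 + 10*n*u + u^2)/(u - 2)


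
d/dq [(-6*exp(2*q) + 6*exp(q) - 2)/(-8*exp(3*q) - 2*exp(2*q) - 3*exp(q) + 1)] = (-48*exp(3*q) + 96*exp(2*q) - 18*exp(q) - 20)*exp(2*q)/(64*exp(6*q) + 32*exp(5*q) + 52*exp(4*q) - 4*exp(3*q) + 5*exp(2*q) - 6*exp(q) + 1)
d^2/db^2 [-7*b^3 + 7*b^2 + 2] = 14 - 42*b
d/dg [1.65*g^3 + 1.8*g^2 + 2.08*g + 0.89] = 4.95*g^2 + 3.6*g + 2.08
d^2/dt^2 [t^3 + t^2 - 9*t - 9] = 6*t + 2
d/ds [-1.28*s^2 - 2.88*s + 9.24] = -2.56*s - 2.88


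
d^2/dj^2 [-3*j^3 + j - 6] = -18*j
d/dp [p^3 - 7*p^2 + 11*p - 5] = 3*p^2 - 14*p + 11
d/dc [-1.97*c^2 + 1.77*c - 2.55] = 1.77 - 3.94*c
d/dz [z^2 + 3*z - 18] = 2*z + 3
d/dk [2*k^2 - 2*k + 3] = 4*k - 2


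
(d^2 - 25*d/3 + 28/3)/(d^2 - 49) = (d - 4/3)/(d + 7)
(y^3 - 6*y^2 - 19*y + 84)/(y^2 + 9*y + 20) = (y^2 - 10*y + 21)/(y + 5)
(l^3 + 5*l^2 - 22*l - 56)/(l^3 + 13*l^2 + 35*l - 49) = (l^2 - 2*l - 8)/(l^2 + 6*l - 7)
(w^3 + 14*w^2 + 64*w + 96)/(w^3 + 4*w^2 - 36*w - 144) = (w + 4)/(w - 6)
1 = 1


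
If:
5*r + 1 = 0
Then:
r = -1/5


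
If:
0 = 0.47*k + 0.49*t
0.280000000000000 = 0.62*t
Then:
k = -0.47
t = 0.45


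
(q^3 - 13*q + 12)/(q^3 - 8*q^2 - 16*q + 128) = (q^2 - 4*q + 3)/(q^2 - 12*q + 32)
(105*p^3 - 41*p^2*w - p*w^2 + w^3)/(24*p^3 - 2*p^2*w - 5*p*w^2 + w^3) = (35*p^2 - 2*p*w - w^2)/(8*p^2 + 2*p*w - w^2)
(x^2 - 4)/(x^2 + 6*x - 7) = (x^2 - 4)/(x^2 + 6*x - 7)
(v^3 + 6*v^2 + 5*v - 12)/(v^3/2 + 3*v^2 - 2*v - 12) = 2*(v^3 + 6*v^2 + 5*v - 12)/(v^3 + 6*v^2 - 4*v - 24)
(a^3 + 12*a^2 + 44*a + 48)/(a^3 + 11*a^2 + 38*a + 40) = (a + 6)/(a + 5)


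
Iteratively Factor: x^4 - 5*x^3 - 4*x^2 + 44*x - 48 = (x + 3)*(x^3 - 8*x^2 + 20*x - 16) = (x - 4)*(x + 3)*(x^2 - 4*x + 4) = (x - 4)*(x - 2)*(x + 3)*(x - 2)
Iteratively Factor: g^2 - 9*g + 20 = (g - 4)*(g - 5)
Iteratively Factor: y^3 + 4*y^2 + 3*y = (y + 3)*(y^2 + y) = (y + 1)*(y + 3)*(y)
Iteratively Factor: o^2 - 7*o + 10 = (o - 5)*(o - 2)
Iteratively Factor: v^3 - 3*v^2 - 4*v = (v)*(v^2 - 3*v - 4) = v*(v + 1)*(v - 4)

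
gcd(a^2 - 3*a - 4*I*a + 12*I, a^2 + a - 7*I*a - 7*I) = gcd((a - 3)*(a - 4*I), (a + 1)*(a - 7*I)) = 1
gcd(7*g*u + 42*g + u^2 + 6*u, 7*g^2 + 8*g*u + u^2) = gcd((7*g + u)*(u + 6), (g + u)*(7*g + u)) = 7*g + u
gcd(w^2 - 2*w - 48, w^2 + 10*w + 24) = w + 6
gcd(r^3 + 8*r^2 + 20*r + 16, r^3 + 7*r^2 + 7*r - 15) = 1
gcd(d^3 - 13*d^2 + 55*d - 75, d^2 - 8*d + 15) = d^2 - 8*d + 15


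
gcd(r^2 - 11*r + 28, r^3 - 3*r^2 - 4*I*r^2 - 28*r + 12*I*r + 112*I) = r - 7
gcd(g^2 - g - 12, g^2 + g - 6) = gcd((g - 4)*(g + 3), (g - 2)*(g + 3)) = g + 3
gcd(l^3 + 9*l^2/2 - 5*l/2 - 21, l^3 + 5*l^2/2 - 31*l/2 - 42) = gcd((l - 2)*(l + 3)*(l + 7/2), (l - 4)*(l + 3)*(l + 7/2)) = l^2 + 13*l/2 + 21/2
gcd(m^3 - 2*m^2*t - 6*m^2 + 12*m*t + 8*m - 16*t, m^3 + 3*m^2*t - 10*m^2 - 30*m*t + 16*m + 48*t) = m - 2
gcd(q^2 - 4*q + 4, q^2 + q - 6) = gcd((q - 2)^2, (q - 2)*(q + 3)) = q - 2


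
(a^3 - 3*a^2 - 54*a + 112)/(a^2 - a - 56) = a - 2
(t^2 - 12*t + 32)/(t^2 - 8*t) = (t - 4)/t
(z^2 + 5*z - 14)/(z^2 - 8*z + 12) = (z + 7)/(z - 6)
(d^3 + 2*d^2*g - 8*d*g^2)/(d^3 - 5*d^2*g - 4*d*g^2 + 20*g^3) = d*(d + 4*g)/(d^2 - 3*d*g - 10*g^2)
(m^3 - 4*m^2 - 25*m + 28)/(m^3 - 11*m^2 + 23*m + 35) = (m^2 + 3*m - 4)/(m^2 - 4*m - 5)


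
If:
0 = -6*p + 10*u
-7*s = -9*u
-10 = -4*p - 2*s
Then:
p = 175/97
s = 135/97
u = 105/97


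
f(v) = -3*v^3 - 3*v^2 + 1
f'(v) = -9*v^2 - 6*v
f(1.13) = -7.16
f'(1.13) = -18.27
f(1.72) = -23.14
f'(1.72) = -36.95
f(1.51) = -16.17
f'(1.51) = -29.58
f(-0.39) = 0.72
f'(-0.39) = 0.97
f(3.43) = -155.36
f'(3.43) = -126.46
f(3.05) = -112.03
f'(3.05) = -102.02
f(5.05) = -461.87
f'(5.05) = -259.82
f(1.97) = -33.58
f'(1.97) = -46.75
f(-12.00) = 4753.00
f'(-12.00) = -1224.00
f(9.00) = -2429.00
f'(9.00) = -783.00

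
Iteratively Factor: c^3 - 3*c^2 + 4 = (c - 2)*(c^2 - c - 2) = (c - 2)^2*(c + 1)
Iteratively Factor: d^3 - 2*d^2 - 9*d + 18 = (d + 3)*(d^2 - 5*d + 6) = (d - 2)*(d + 3)*(d - 3)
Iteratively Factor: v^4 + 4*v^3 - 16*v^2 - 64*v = (v)*(v^3 + 4*v^2 - 16*v - 64) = v*(v + 4)*(v^2 - 16) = v*(v + 4)^2*(v - 4)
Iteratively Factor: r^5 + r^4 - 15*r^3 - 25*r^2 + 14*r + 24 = (r + 3)*(r^4 - 2*r^3 - 9*r^2 + 2*r + 8) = (r + 2)*(r + 3)*(r^3 - 4*r^2 - r + 4) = (r - 4)*(r + 2)*(r + 3)*(r^2 - 1) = (r - 4)*(r + 1)*(r + 2)*(r + 3)*(r - 1)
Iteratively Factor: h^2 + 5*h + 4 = (h + 1)*(h + 4)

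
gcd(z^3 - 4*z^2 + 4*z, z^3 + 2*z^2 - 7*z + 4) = 1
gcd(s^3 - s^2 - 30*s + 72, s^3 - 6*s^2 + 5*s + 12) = s^2 - 7*s + 12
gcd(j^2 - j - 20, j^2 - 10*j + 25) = j - 5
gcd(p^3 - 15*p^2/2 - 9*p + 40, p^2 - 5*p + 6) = p - 2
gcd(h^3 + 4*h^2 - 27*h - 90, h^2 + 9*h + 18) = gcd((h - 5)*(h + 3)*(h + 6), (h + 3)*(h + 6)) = h^2 + 9*h + 18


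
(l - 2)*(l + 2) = l^2 - 4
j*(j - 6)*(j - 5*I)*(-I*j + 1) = -I*j^4 - 4*j^3 + 6*I*j^3 + 24*j^2 - 5*I*j^2 + 30*I*j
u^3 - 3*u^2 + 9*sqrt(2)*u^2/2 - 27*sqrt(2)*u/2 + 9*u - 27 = (u - 3)*(u + 3*sqrt(2)/2)*(u + 3*sqrt(2))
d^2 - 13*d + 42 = (d - 7)*(d - 6)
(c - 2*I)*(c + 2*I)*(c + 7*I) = c^3 + 7*I*c^2 + 4*c + 28*I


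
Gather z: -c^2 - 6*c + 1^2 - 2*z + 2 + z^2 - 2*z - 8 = -c^2 - 6*c + z^2 - 4*z - 5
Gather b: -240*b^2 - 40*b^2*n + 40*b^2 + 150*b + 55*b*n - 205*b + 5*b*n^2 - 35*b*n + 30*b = b^2*(-40*n - 200) + b*(5*n^2 + 20*n - 25)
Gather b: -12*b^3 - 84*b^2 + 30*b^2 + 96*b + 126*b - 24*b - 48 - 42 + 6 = -12*b^3 - 54*b^2 + 198*b - 84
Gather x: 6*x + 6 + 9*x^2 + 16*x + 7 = 9*x^2 + 22*x + 13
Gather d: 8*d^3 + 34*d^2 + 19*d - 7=8*d^3 + 34*d^2 + 19*d - 7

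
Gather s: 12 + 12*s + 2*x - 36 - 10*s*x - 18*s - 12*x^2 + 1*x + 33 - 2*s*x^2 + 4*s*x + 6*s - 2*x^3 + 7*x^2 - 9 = s*(-2*x^2 - 6*x) - 2*x^3 - 5*x^2 + 3*x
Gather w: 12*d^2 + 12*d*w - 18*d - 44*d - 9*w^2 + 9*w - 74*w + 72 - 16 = 12*d^2 - 62*d - 9*w^2 + w*(12*d - 65) + 56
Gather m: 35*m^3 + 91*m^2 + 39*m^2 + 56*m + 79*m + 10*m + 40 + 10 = 35*m^3 + 130*m^2 + 145*m + 50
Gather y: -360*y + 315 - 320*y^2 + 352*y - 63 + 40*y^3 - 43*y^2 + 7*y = 40*y^3 - 363*y^2 - y + 252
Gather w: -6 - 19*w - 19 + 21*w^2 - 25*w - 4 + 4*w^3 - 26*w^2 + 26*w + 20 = 4*w^3 - 5*w^2 - 18*w - 9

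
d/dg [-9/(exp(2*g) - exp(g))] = 9*(2*exp(g) - 1)*exp(-g)/(1 - exp(g))^2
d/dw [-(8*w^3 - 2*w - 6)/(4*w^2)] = (-4*w^3 - w - 6)/(2*w^3)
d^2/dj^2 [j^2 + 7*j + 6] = 2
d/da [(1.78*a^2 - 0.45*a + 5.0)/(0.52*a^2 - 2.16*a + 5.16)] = (-3.6108*a^2 + 13.1696*a + 8.478)/(0.2704*a^4 - 2.2464*a^3 + 10.032*a^2 - 22.2912*a + 26.6256)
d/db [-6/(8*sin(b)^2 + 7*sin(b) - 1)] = 6*(16*sin(b) + 7)*cos(b)/(8*sin(b)^2 + 7*sin(b) - 1)^2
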